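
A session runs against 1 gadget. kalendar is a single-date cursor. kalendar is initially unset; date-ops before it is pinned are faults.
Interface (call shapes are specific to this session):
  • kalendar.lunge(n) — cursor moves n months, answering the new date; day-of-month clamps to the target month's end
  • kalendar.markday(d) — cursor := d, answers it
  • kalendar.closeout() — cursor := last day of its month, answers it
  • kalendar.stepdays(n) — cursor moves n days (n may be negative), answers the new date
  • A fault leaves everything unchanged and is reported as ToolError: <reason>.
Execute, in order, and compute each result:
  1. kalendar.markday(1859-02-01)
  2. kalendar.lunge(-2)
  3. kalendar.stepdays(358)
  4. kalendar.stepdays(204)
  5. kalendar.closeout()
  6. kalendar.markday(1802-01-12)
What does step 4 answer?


Answer: 1860-06-15

Derivation:
// kalendar.markday(d=1859-02-01) : 1859-02-01
// kalendar.lunge(n=-2) : 1858-12-01
// kalendar.stepdays(n=358) : 1859-11-24
// kalendar.stepdays(n=204) : 1860-06-15
// kalendar.closeout() : 1860-06-30
// kalendar.markday(d=1802-01-12) : 1802-01-12


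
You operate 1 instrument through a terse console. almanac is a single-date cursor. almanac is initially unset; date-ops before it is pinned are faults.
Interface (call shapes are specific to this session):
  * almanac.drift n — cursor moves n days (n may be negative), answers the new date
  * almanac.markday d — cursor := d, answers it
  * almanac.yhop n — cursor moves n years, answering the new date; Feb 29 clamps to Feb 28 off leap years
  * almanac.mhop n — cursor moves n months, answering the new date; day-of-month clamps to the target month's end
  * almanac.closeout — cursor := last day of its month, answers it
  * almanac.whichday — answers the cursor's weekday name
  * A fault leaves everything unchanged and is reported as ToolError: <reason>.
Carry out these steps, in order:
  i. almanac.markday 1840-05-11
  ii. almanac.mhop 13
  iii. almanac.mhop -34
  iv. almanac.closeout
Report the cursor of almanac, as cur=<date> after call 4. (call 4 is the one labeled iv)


Answer: cur=1838-08-31

Derivation:
==> almanac.markday(d→1840-05-11)
<== 1840-05-11
==> almanac.mhop(n→13)
<== 1841-06-11
==> almanac.mhop(n→-34)
<== 1838-08-11
==> almanac.closeout()
<== 1838-08-31


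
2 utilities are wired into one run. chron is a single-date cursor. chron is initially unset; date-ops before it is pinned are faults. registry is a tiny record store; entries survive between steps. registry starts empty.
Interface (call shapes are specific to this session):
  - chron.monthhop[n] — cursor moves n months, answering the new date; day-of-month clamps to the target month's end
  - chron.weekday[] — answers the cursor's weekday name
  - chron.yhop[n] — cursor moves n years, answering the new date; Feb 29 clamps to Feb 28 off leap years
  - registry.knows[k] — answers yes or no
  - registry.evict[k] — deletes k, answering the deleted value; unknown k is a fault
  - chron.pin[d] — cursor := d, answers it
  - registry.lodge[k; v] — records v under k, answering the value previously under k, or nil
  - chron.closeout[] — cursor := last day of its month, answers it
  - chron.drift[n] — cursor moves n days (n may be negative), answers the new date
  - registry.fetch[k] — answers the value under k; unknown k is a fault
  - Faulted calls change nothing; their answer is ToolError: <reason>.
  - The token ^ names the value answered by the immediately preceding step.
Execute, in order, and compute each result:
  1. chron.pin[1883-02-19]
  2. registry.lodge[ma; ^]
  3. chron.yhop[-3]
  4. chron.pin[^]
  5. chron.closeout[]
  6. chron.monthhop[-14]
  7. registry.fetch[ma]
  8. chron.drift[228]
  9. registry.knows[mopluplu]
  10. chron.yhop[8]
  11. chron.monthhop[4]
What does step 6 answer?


Step: chron.pin[d=1883-02-19]
Result: 1883-02-19
Step: registry.lodge[k=ma; v=^]
Result: nil
Step: chron.yhop[n=-3]
Result: 1880-02-19
Step: chron.pin[d=^]
Result: 1880-02-19
Step: chron.closeout[]
Result: 1880-02-29
Step: chron.monthhop[n=-14]
Result: 1878-12-29
Step: registry.fetch[k=ma]
Result: 1883-02-19
Step: chron.drift[n=228]
Result: 1879-08-14
Step: registry.knows[k=mopluplu]
Result: no
Step: chron.yhop[n=8]
Result: 1887-08-14
Step: chron.monthhop[n=4]
Result: 1887-12-14

Answer: 1878-12-29


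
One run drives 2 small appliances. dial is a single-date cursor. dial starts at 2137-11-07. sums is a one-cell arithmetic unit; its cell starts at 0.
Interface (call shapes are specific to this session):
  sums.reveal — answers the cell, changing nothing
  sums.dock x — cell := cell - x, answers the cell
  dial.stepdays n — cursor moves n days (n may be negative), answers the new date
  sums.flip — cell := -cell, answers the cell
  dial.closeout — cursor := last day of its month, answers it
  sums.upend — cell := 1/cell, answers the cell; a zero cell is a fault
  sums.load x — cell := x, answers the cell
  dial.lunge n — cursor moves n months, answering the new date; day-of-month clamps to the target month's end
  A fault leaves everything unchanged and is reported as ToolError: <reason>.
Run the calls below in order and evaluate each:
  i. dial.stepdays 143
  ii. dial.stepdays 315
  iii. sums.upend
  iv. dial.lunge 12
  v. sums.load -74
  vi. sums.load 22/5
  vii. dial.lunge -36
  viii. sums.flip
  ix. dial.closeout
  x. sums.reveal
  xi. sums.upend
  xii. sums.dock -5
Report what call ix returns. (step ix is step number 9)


# 1. dial.stepdays(n=143) => 2138-03-30
# 2. dial.stepdays(n=315) => 2139-02-08
# 3. sums.upend() => ToolError: reciprocal of zero
# 4. dial.lunge(n=12) => 2140-02-08
# 5. sums.load(x=-74) => -74
# 6. sums.load(x=22/5) => 22/5
# 7. dial.lunge(n=-36) => 2137-02-08
# 8. sums.flip() => -22/5
# 9. dial.closeout() => 2137-02-28
# 10. sums.reveal() => -22/5
# 11. sums.upend() => -5/22
# 12. sums.dock(x=-5) => 105/22

Answer: 2137-02-28


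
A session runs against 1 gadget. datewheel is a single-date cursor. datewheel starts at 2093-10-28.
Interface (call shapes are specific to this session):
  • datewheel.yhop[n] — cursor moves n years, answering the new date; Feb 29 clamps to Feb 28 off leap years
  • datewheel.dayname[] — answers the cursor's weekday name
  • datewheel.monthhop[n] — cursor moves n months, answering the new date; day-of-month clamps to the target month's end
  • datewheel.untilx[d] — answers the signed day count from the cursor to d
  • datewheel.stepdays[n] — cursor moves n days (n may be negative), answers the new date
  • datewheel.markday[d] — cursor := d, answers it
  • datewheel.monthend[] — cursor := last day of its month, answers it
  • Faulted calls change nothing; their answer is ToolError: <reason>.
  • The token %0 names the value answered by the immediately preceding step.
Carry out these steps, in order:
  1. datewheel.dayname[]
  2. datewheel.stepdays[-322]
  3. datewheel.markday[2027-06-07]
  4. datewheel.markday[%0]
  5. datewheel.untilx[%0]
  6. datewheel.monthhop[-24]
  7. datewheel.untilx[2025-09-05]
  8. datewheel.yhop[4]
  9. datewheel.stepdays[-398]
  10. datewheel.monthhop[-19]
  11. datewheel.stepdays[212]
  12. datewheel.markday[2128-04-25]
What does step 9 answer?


-> datewheel.dayname()
<- Wednesday
-> datewheel.stepdays(-322)
<- 2092-12-10
-> datewheel.markday(2027-06-07)
<- 2027-06-07
-> datewheel.markday(%0)
<- 2027-06-07
-> datewheel.untilx(%0)
<- 0
-> datewheel.monthhop(-24)
<- 2025-06-07
-> datewheel.untilx(2025-09-05)
<- 90
-> datewheel.yhop(4)
<- 2029-06-07
-> datewheel.stepdays(-398)
<- 2028-05-05
-> datewheel.monthhop(-19)
<- 2026-10-05
-> datewheel.stepdays(212)
<- 2027-05-05
-> datewheel.markday(2128-04-25)
<- 2128-04-25

Answer: 2028-05-05


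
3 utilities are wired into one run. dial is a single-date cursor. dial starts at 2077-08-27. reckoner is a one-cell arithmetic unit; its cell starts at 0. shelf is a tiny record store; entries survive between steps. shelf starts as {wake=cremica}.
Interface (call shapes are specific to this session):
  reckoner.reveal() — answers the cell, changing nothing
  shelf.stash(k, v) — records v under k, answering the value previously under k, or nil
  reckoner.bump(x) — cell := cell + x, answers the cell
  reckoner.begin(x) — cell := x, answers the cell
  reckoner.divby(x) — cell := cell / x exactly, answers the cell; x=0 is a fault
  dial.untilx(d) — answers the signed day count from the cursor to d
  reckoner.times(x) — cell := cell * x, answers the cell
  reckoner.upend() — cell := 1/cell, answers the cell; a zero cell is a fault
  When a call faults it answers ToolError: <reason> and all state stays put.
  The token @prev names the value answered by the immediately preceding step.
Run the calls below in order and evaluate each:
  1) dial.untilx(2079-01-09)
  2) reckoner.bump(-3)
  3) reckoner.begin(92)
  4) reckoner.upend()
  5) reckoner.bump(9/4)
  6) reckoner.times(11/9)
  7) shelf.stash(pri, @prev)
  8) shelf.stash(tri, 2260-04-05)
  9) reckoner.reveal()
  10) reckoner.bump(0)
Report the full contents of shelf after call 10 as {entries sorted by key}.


Answer: {pri=572/207, tri=2260-04-05, wake=cremica}

Derivation:
CALL dial.untilx[d→2079-01-09]
RET  500
CALL reckoner.bump[x→-3]
RET  -3
CALL reckoner.begin[x→92]
RET  92
CALL reckoner.upend[]
RET  1/92
CALL reckoner.bump[x→9/4]
RET  52/23
CALL reckoner.times[x→11/9]
RET  572/207
CALL shelf.stash[k→pri; v→@prev]
RET  nil
CALL shelf.stash[k→tri; v→2260-04-05]
RET  nil
CALL reckoner.reveal[]
RET  572/207
CALL reckoner.bump[x→0]
RET  572/207


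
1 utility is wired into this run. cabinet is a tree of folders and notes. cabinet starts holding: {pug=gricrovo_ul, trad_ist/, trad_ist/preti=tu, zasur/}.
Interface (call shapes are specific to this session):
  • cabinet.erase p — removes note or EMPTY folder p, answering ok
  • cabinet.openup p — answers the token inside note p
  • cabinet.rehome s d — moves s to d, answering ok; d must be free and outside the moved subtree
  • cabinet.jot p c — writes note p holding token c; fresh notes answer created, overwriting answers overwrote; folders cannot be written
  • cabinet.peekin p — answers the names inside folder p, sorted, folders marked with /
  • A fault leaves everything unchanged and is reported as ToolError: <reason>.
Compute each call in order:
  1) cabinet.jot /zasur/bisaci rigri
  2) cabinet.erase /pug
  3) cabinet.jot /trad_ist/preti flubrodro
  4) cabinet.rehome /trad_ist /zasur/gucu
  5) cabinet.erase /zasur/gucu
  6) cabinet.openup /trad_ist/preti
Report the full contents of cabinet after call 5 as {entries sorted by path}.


→ cabinet.jot(p→/zasur/bisaci, c→rigri)
← created
→ cabinet.erase(p→/pug)
← ok
→ cabinet.jot(p→/trad_ist/preti, c→flubrodro)
← overwrote
→ cabinet.rehome(s→/trad_ist, d→/zasur/gucu)
← ok
→ cabinet.erase(p→/zasur/gucu)
← ToolError: not empty
→ cabinet.openup(p→/trad_ist/preti)
← ToolError: not found

Answer: {zasur/, zasur/bisaci=rigri, zasur/gucu/, zasur/gucu/preti=flubrodro}


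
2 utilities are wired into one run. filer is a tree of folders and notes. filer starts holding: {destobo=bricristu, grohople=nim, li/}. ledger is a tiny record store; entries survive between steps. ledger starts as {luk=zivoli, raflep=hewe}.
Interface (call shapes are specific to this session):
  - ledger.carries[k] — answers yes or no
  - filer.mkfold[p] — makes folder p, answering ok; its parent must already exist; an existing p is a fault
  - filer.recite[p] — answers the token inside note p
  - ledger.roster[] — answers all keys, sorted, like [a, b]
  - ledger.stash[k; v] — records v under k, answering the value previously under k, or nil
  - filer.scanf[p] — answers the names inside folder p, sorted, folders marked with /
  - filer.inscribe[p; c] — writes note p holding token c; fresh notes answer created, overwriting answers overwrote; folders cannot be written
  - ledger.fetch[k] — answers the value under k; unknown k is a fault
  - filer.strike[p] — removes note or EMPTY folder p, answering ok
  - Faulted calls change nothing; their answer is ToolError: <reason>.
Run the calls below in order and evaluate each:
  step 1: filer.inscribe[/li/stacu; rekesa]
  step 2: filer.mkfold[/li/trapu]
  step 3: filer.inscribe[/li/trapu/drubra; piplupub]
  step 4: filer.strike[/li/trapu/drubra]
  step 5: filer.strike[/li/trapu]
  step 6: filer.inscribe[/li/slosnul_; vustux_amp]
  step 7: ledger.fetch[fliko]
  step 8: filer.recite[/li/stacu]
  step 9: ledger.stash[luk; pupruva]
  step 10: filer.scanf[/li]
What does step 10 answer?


-> filer.inscribe(p=/li/stacu, c=rekesa)
<- created
-> filer.mkfold(p=/li/trapu)
<- ok
-> filer.inscribe(p=/li/trapu/drubra, c=piplupub)
<- created
-> filer.strike(p=/li/trapu/drubra)
<- ok
-> filer.strike(p=/li/trapu)
<- ok
-> filer.inscribe(p=/li/slosnul_, c=vustux_amp)
<- created
-> ledger.fetch(k=fliko)
<- ToolError: no such key fliko
-> filer.recite(p=/li/stacu)
<- rekesa
-> ledger.stash(k=luk, v=pupruva)
<- zivoli
-> filer.scanf(p=/li)
<- [slosnul_, stacu]

Answer: [slosnul_, stacu]


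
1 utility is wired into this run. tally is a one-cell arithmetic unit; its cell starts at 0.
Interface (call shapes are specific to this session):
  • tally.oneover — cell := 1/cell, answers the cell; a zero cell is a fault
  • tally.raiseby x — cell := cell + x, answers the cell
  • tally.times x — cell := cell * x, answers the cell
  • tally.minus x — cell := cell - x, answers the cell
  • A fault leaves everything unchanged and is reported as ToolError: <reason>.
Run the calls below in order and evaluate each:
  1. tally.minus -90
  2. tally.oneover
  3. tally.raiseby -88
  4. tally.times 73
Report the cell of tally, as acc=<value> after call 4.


Answer: acc=-578087/90

Derivation:
Act: minus[x=-90]
Obs: 90
Act: oneover[]
Obs: 1/90
Act: raiseby[x=-88]
Obs: -7919/90
Act: times[x=73]
Obs: -578087/90


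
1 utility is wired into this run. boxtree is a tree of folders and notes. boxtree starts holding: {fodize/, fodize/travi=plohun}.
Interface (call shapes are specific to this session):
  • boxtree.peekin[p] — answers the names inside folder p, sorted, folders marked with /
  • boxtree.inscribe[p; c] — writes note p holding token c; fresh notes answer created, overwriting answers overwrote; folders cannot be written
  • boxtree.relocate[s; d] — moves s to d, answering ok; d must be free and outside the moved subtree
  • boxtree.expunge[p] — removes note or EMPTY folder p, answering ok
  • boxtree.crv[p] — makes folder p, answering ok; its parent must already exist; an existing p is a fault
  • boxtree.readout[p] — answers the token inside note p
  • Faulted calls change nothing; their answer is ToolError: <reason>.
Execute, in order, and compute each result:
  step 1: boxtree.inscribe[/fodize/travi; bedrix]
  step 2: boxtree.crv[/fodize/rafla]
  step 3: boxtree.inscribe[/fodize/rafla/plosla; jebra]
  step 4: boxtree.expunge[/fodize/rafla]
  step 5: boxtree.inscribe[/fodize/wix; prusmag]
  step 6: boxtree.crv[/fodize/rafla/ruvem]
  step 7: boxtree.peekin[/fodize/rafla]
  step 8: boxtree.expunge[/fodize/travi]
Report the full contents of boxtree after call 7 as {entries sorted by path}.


! boxtree.inscribe(/fodize/travi, bedrix) -> overwrote
! boxtree.crv(/fodize/rafla) -> ok
! boxtree.inscribe(/fodize/rafla/plosla, jebra) -> created
! boxtree.expunge(/fodize/rafla) -> ToolError: not empty
! boxtree.inscribe(/fodize/wix, prusmag) -> created
! boxtree.crv(/fodize/rafla/ruvem) -> ok
! boxtree.peekin(/fodize/rafla) -> [plosla, ruvem/]
! boxtree.expunge(/fodize/travi) -> ok

Answer: {fodize/, fodize/rafla/, fodize/rafla/plosla=jebra, fodize/rafla/ruvem/, fodize/travi=bedrix, fodize/wix=prusmag}


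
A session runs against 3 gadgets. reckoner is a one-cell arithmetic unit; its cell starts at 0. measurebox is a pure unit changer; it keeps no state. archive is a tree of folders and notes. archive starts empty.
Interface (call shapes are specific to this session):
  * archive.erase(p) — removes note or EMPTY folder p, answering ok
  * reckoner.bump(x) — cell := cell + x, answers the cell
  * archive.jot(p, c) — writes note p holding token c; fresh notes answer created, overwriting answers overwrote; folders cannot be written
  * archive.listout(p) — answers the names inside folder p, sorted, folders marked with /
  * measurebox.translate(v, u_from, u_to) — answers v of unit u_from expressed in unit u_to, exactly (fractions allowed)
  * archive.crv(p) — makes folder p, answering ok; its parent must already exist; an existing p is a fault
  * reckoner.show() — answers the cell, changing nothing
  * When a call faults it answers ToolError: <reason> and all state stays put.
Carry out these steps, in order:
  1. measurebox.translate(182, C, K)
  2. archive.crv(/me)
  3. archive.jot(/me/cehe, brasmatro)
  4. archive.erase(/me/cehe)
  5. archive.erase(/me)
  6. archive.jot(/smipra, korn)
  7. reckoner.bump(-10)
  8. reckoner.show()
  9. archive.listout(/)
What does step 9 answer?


> measurebox.translate v='182' u_from='C' u_to='K'
  9103/20
> archive.crv p='/me'
  ok
> archive.jot p='/me/cehe' c='brasmatro'
  created
> archive.erase p='/me/cehe'
  ok
> archive.erase p='/me'
  ok
> archive.jot p='/smipra' c='korn'
  created
> reckoner.bump x='-10'
  -10
> reckoner.show
  -10
> archive.listout p='/'
  [smipra]

Answer: [smipra]


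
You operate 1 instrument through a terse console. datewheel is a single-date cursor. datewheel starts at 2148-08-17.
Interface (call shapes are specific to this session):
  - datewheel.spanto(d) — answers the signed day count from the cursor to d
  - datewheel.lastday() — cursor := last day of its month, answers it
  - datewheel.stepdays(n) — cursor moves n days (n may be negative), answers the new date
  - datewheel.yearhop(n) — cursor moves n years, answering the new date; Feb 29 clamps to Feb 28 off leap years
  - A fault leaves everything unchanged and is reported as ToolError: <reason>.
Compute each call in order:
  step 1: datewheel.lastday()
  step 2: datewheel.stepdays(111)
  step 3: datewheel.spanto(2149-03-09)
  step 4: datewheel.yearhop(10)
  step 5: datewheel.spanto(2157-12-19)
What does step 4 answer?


CALL datewheel.lastday[]
RET  2148-08-31
CALL datewheel.stepdays[111]
RET  2148-12-20
CALL datewheel.spanto[2149-03-09]
RET  79
CALL datewheel.yearhop[10]
RET  2158-12-20
CALL datewheel.spanto[2157-12-19]
RET  -366

Answer: 2158-12-20


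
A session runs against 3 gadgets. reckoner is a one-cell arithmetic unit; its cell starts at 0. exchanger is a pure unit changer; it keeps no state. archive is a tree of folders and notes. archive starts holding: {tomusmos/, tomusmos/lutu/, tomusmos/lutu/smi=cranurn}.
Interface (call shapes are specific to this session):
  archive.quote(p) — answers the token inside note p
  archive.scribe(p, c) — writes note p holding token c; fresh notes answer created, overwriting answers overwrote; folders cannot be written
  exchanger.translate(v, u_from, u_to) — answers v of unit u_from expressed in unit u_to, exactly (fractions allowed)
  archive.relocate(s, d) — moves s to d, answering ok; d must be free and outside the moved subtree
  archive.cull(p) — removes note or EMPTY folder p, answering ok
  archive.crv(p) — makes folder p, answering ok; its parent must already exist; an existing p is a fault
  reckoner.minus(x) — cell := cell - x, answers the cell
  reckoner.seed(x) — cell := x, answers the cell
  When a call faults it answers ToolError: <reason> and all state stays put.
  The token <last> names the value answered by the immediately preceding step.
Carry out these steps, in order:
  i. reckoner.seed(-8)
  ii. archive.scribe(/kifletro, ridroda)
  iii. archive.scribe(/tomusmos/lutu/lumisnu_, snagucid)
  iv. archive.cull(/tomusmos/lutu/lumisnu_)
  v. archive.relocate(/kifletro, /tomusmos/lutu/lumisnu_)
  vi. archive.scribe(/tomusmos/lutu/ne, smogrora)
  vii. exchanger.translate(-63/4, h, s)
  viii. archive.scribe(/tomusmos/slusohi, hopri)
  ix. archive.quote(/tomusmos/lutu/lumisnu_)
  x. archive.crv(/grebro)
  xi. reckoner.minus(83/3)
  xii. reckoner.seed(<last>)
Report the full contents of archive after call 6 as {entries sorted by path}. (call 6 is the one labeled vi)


Step: reckoner.seed[x=-8]
Result: -8
Step: archive.scribe[p=/kifletro; c=ridroda]
Result: created
Step: archive.scribe[p=/tomusmos/lutu/lumisnu_; c=snagucid]
Result: created
Step: archive.cull[p=/tomusmos/lutu/lumisnu_]
Result: ok
Step: archive.relocate[s=/kifletro; d=/tomusmos/lutu/lumisnu_]
Result: ok
Step: archive.scribe[p=/tomusmos/lutu/ne; c=smogrora]
Result: created
Step: exchanger.translate[v=-63/4; u_from=h; u_to=s]
Result: -56700
Step: archive.scribe[p=/tomusmos/slusohi; c=hopri]
Result: created
Step: archive.quote[p=/tomusmos/lutu/lumisnu_]
Result: ridroda
Step: archive.crv[p=/grebro]
Result: ok
Step: reckoner.minus[x=83/3]
Result: -107/3
Step: reckoner.seed[x=<last>]
Result: -107/3

Answer: {tomusmos/, tomusmos/lutu/, tomusmos/lutu/lumisnu_=ridroda, tomusmos/lutu/ne=smogrora, tomusmos/lutu/smi=cranurn}


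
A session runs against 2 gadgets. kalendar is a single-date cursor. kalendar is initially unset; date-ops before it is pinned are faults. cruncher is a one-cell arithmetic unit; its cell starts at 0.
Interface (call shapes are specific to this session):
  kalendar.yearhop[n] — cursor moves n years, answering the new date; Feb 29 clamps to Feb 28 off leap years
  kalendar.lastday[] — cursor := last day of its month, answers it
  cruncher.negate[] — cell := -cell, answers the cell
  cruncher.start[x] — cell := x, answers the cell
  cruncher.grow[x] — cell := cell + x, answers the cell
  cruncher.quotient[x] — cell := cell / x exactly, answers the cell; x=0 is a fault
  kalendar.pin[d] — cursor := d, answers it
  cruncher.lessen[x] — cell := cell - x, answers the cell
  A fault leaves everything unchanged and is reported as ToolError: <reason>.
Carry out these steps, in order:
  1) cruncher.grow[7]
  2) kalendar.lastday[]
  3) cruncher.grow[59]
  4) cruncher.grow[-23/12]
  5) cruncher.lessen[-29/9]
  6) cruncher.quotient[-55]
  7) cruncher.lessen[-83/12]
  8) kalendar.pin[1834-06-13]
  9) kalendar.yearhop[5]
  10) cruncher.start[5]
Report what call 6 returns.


Answer: -2423/1980

Derivation:
I try cruncher.grow passing x='7': 7.
Calling kalendar.lastday(), and get ToolError: no date set.
Invoking cruncher.grow passing x='59', and see 66.
Then cruncher.grow passing x='-23/12', giving 769/12.
Using cruncher.lessen passing x='-29/9', and observe 2423/36.
I run cruncher.quotient passing x='-55', yielding -2423/1980.
Next I call cruncher.lessen passing x='-83/12', and get 2818/495.
Then kalendar.pin passing d='1834-06-13', yielding 1834-06-13.
Calling kalendar.yearhop passing n='5', → 1839-06-13.
Using cruncher.start passing x='5', and observe 5.


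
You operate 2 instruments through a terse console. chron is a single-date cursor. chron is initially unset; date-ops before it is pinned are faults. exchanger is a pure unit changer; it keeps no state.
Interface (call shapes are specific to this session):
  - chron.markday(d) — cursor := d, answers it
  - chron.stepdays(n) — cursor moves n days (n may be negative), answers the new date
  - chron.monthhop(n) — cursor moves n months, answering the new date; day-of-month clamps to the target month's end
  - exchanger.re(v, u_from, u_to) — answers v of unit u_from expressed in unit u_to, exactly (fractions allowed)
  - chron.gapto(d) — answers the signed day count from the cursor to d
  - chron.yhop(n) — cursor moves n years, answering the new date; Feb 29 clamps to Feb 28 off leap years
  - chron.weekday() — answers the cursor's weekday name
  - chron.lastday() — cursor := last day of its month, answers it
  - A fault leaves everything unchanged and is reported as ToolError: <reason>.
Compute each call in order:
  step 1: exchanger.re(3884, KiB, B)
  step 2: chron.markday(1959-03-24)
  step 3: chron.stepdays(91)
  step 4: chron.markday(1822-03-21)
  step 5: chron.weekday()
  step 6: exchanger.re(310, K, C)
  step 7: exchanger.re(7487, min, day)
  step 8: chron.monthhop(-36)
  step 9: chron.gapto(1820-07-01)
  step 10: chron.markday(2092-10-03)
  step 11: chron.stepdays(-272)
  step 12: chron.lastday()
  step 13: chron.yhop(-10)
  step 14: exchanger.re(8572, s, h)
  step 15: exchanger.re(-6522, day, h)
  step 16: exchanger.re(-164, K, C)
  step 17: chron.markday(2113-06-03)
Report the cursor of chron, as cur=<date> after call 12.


Answer: cur=2092-01-31

Derivation:
·→ exchanger.re(v→3884, u_from→KiB, u_to→B)
·← 3977216
·→ chron.markday(d→1959-03-24)
·← 1959-03-24
·→ chron.stepdays(n→91)
·← 1959-06-23
·→ chron.markday(d→1822-03-21)
·← 1822-03-21
·→ chron.weekday()
·← Thursday
·→ exchanger.re(v→310, u_from→K, u_to→C)
·← 737/20
·→ exchanger.re(v→7487, u_from→min, u_to→day)
·← 7487/1440
·→ chron.monthhop(n→-36)
·← 1819-03-21
·→ chron.gapto(d→1820-07-01)
·← 468
·→ chron.markday(d→2092-10-03)
·← 2092-10-03
·→ chron.stepdays(n→-272)
·← 2092-01-05
·→ chron.lastday()
·← 2092-01-31
·→ chron.yhop(n→-10)
·← 2082-01-31
·→ exchanger.re(v→8572, u_from→s, u_to→h)
·← 2143/900
·→ exchanger.re(v→-6522, u_from→day, u_to→h)
·← -156528
·→ exchanger.re(v→-164, u_from→K, u_to→C)
·← -8743/20
·→ chron.markday(d→2113-06-03)
·← 2113-06-03


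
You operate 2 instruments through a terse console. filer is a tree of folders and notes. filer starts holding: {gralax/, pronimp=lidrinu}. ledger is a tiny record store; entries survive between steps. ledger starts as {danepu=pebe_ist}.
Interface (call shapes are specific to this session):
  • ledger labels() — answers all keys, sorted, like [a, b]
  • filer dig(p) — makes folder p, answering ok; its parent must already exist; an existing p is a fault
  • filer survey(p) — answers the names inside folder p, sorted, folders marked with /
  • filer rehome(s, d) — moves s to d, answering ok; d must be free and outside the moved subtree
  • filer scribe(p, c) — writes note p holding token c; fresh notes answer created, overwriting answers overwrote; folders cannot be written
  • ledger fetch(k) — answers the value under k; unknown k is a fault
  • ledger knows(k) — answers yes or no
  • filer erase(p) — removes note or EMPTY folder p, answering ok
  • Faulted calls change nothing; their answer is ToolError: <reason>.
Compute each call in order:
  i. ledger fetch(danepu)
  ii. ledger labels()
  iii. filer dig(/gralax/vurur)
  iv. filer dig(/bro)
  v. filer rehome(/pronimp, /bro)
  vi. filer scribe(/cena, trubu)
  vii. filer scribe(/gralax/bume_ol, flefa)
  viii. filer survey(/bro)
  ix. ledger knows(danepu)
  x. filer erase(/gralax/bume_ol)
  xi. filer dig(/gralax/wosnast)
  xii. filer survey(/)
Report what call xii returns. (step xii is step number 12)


Answer: [bro/, cena, gralax/, pronimp]

Derivation:
I call ledger fetch passing danepu, giving pebe_ist.
Calling ledger labels(), — result: [danepu].
Next I call filer dig passing /gralax/vurur, giving ok.
I invoke filer dig passing /bro, and observe ok.
Using filer rehome passing /pronimp, /bro, which returns ToolError: exists.
Next I call filer scribe passing /cena, trubu, yielding created.
I run filer scribe passing /gralax/bume_ol, flefa, giving created.
I call filer survey passing /bro, and see [].
Invoking ledger knows passing danepu, and observe yes.
Using filer erase passing /gralax/bume_ol, → ok.
Invoking filer dig passing /gralax/wosnast, giving ok.
I try filer survey passing /, and see [bro/, cena, gralax/, pronimp].


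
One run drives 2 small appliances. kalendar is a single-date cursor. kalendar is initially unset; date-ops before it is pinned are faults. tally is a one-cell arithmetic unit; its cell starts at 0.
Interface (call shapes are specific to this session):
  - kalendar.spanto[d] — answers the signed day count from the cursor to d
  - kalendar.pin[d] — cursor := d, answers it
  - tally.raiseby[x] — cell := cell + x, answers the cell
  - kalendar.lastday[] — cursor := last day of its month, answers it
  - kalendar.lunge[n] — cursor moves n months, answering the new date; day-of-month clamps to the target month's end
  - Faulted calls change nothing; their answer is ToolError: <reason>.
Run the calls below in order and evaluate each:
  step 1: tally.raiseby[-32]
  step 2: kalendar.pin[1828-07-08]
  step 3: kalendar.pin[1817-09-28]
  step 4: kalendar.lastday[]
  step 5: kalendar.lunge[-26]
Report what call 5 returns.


Answer: 1815-07-30

Derivation:
-- 1. tally.raiseby(x: -32) : -32
-- 2. kalendar.pin(d: 1828-07-08) : 1828-07-08
-- 3. kalendar.pin(d: 1817-09-28) : 1817-09-28
-- 4. kalendar.lastday() : 1817-09-30
-- 5. kalendar.lunge(n: -26) : 1815-07-30


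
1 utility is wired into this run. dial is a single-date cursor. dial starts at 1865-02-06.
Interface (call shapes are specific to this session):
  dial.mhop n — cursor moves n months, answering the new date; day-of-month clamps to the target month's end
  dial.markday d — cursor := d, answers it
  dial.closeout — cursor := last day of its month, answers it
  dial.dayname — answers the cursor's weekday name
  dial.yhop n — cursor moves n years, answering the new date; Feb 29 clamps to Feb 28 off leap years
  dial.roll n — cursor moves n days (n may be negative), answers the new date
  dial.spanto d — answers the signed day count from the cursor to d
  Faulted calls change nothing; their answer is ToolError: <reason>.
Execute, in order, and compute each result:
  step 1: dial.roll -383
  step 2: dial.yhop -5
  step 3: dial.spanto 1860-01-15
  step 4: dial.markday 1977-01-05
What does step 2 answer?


Next I call roll with n='-383', yielding 1864-01-20.
I invoke yhop with n='-5', and see 1859-01-20.
Calling spanto with d='1860-01-15', — result: 360.
I try markday with d='1977-01-05', and see 1977-01-05.

Answer: 1859-01-20


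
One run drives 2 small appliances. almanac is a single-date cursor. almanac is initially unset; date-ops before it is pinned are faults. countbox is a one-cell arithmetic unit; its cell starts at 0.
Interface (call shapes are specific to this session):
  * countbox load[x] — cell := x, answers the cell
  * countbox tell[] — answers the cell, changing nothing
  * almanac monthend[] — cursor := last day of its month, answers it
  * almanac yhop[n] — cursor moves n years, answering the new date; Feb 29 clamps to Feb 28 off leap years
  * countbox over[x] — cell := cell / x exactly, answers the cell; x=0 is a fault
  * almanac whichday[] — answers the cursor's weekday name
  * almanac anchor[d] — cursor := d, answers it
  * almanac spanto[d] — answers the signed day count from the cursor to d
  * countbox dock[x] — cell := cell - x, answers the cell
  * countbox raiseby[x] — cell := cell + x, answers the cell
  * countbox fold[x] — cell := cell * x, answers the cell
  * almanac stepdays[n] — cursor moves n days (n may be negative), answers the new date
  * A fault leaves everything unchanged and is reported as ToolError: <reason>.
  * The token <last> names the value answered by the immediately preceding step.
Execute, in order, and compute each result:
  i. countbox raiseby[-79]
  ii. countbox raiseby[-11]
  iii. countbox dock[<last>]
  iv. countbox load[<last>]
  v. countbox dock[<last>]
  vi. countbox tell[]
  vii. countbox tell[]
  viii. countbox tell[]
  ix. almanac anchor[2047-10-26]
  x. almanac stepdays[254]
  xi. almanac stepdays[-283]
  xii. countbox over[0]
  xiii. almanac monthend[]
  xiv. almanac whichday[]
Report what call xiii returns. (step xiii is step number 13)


Answer: 2047-09-30

Derivation:
I try countbox raiseby passing -79, giving -79.
Next I call countbox raiseby passing -11, and see -90.
Calling countbox dock passing <last>, which returns 0.
I invoke countbox load passing <last>, which returns 0.
I run countbox dock passing <last>, and get 0.
I use countbox tell, which returns 0.
Next I call countbox tell, and get 0.
Then countbox tell(): 0.
Next I call almanac anchor passing 2047-10-26, which returns 2047-10-26.
I run almanac stepdays passing 254, and get 2048-07-06.
Calling almanac stepdays passing -283, — result: 2047-09-27.
I use countbox over passing 0, yielding ToolError: division by zero.
I try almanac monthend, — result: 2047-09-30.
Using almanac whichday(), yielding Monday.


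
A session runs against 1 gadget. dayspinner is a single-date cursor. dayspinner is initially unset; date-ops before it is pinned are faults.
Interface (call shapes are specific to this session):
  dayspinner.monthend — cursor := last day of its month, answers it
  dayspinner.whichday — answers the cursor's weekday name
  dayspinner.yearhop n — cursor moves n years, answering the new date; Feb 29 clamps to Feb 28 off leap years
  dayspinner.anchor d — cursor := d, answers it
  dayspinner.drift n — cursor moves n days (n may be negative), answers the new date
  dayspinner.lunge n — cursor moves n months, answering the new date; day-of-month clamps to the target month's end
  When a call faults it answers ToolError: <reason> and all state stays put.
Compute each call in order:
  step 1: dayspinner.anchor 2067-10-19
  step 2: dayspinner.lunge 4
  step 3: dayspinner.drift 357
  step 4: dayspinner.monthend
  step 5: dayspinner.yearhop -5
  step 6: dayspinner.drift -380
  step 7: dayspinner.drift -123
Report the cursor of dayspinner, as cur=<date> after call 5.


Answer: cur=2064-02-28

Derivation:
·→ anchor(d=2067-10-19)
·← 2067-10-19
·→ lunge(n=4)
·← 2068-02-19
·→ drift(n=357)
·← 2069-02-10
·→ monthend()
·← 2069-02-28
·→ yearhop(n=-5)
·← 2064-02-28
·→ drift(n=-380)
·← 2063-02-13
·→ drift(n=-123)
·← 2062-10-13


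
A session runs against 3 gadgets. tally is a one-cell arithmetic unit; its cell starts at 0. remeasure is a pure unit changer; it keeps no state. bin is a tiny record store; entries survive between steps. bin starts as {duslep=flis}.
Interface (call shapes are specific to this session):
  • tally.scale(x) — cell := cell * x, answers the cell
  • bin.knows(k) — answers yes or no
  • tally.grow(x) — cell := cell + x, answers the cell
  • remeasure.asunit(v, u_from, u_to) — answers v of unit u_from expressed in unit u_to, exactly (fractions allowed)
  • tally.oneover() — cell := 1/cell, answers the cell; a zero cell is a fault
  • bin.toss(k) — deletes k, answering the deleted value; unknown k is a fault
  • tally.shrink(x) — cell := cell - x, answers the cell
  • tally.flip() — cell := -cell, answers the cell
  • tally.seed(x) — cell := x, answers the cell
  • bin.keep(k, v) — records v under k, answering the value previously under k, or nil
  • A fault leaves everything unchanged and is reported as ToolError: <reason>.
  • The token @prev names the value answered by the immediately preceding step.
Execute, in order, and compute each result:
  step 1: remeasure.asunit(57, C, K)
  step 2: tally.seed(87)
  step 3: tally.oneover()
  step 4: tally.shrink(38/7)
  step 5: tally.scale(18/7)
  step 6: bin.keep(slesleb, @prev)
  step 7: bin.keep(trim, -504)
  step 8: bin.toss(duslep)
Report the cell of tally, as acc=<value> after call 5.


Answer: acc=-19794/1421

Derivation:
→ remeasure.asunit(57, C, K)
← 6603/20
→ tally.seed(87)
← 87
→ tally.oneover()
← 1/87
→ tally.shrink(38/7)
← -3299/609
→ tally.scale(18/7)
← -19794/1421
→ bin.keep(slesleb, @prev)
← nil
→ bin.keep(trim, -504)
← nil
→ bin.toss(duslep)
← flis


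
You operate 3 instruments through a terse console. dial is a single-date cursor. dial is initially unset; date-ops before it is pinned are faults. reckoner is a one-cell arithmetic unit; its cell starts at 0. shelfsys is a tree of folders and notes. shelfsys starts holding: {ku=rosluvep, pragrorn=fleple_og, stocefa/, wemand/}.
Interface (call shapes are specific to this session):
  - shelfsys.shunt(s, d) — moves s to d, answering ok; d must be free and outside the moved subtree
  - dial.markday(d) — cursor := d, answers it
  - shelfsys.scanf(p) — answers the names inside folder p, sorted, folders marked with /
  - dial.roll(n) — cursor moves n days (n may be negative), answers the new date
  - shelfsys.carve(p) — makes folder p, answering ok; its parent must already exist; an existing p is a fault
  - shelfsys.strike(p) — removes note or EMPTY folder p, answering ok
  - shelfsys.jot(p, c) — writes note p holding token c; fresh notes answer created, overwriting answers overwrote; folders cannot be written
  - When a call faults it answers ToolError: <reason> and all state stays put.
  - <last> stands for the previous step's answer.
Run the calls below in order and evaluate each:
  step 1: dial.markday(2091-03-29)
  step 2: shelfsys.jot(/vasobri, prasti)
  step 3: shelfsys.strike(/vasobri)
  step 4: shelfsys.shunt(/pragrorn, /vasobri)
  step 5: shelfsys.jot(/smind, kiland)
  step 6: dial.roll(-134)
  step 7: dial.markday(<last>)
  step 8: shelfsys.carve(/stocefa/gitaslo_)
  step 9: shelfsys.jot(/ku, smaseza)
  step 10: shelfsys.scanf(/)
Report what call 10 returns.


Answer: [ku, smind, stocefa/, vasobri, wemand/]

Derivation:
Then dial.markday(d=2091-03-29), yielding 2091-03-29.
I call shelfsys.jot(p=/vasobri, c=prasti), and observe created.
Calling shelfsys.strike(p=/vasobri), and observe ok.
Next I call shelfsys.shunt(s=/pragrorn, d=/vasobri), → ok.
I try shelfsys.jot(p=/smind, c=kiland), → created.
Invoking dial.roll(n=-134), giving 2090-11-15.
I use dial.markday(d=<last>), giving 2090-11-15.
Calling shelfsys.carve(p=/stocefa/gitaslo_), giving ok.
I invoke shelfsys.jot(p=/ku, c=smaseza), → overwrote.
Calling shelfsys.scanf(p=/), — result: [ku, smind, stocefa/, vasobri, wemand/].


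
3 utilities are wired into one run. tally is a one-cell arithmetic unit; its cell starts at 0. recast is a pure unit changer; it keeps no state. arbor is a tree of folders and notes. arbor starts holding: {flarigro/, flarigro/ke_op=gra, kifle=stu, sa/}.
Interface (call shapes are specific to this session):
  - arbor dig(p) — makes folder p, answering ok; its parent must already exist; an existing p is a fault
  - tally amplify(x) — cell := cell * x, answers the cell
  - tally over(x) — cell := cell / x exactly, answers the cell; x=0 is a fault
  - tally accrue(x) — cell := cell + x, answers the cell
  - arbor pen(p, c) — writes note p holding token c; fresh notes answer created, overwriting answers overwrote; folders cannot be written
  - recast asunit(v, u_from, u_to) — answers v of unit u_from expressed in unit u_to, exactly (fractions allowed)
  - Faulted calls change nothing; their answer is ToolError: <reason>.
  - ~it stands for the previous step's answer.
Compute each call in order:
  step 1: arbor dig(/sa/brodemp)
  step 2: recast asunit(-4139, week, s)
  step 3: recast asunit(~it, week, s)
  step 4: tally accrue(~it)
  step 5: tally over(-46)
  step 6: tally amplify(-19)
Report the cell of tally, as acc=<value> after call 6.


~$ arbor dig p='/sa/brodemp'
[out] ok
~$ recast asunit v='-4139' u_from='week' u_to='s'
[out] -2503267200
~$ recast asunit v='~it' u_from='week' u_to='s'
[out] -1513976002560000
~$ tally accrue x='~it'
[out] -1513976002560000
~$ tally over x='-46'
[out] 756988001280000/23
~$ tally amplify x='-19'
[out] -14382772024320000/23

Answer: acc=-14382772024320000/23


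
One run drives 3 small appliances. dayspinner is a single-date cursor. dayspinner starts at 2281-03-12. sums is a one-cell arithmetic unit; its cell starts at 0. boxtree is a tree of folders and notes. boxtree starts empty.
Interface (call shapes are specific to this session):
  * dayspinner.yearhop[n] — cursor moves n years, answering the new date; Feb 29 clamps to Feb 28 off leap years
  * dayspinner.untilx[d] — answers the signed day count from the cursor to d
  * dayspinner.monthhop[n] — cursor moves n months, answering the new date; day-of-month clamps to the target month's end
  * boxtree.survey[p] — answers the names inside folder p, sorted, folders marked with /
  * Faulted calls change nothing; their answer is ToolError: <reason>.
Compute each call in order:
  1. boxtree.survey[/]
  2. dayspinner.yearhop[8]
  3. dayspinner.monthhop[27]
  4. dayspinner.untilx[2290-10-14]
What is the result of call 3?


Answer: 2291-06-12

Derivation:
I run survey on p=/: [].
Using yearhop on n=8, → 2289-03-12.
Using monthhop on n=27, — result: 2291-06-12.
Then untilx on d=2290-10-14, and get -241.
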